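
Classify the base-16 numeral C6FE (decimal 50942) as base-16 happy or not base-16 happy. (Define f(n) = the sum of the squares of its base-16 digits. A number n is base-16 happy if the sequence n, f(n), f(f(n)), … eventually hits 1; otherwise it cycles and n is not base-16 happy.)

50942 = (12,6,15,14)_16 → 12² + 6² + 15² + 14² = 144 + 36 + 225 + 196 = 601
601 = (2,5,9)_16 → 2² + 5² + 9² = 4 + 25 + 81 = 110
110 = (6,14)_16 → 6² + 14² = 36 + 196 = 232
232 = (14,8)_16 → 14² + 8² = 196 + 64 = 260
260 = (1,0,4)_16 → 1² + 0² + 4² = 1 + 0 + 16 = 17
17 = (1,1)_16 → 1² + 1² = 1 + 1 = 2
2 = (2)_16 → 2² = 4
4 = (4)_16 → 4² = 16
16 = (1,0)_16 → 1² + 0² = 1 + 0 = 1  — reached 1.

base-16 happy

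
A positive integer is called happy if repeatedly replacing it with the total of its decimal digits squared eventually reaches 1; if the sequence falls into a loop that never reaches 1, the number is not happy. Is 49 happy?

49 → 4² + 9² = 16 + 81 = 97
97 → 9² + 7² = 81 + 49 = 130
130 → 1² + 3² + 0² = 1 + 9 + 0 = 10
10 → 1² + 0² = 1 + 0 = 1  — reached 1.

happy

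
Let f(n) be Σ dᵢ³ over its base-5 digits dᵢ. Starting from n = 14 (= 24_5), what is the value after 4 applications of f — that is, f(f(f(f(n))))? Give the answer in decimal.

28

14 = (2,4)_5 → 2³ + 4³ = 8 + 64 = 72
72 = (2,4,2)_5 → 2³ + 4³ + 2³ = 8 + 64 + 8 = 80
80 = (3,1,0)_5 → 3³ + 1³ + 0³ = 27 + 1 + 0 = 28
28 = (1,0,3)_5 → 1³ + 0³ + 3³ = 1 + 0 + 27 = 28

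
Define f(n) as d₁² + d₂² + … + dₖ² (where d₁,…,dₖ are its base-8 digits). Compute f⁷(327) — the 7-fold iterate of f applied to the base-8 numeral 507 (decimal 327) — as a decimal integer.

327 = (5,0,7)_8 → 5² + 0² + 7² = 74
74 = (1,1,2)_8 → 1² + 1² + 2² = 6
6 = (6)_8 → 6² = 36
36 = (4,4)_8 → 4² + 4² = 32
32 = (4,0)_8 → 4² + 0² = 16
16 = (2,0)_8 → 2² + 0² = 4
4 = (4)_8 → 4² = 16

16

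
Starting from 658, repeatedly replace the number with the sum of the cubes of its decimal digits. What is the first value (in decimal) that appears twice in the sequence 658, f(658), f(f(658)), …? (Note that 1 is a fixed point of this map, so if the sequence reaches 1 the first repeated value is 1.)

370

658 → 853
853 → 664
664 → 496
496 → 1009
1009 → 730
730 → 370
370 → 370  — 370 already appeared earlier.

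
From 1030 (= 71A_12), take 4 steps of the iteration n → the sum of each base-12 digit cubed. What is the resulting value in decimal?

288

1030 = (7,1,10)_12 → 7³ + 1³ + 10³ = 343 + 1 + 1000 = 1344
1344 = (9,4,0)_12 → 9³ + 4³ + 0³ = 729 + 64 + 0 = 793
793 = (5,6,1)_12 → 5³ + 6³ + 1³ = 125 + 216 + 1 = 342
342 = (2,4,6)_12 → 2³ + 4³ + 6³ = 8 + 64 + 216 = 288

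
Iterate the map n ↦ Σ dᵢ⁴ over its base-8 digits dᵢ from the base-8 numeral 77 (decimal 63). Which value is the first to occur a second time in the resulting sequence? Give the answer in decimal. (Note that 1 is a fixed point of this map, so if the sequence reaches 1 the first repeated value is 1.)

272

63 = (7,7)_8 → 7⁴ + 7⁴ = 4802
4802 = (1,1,3,0,2)_8 → 1⁴ + 1⁴ + 3⁴ + 0⁴ + 2⁴ = 99
99 = (1,4,3)_8 → 1⁴ + 4⁴ + 3⁴ = 338
338 = (5,2,2)_8 → 5⁴ + 2⁴ + 2⁴ = 657
657 = (1,2,2,1)_8 → 1⁴ + 2⁴ + 2⁴ + 1⁴ = 34
34 = (4,2)_8 → 4⁴ + 2⁴ = 272
272 = (4,2,0)_8 → 4⁴ + 2⁴ + 0⁴ = 272  — 272 already appeared earlier.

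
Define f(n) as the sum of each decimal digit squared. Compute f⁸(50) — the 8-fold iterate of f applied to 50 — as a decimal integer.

50 → 25
25 → 29
29 → 85
85 → 89
89 → 145
145 → 42
42 → 20
20 → 4

4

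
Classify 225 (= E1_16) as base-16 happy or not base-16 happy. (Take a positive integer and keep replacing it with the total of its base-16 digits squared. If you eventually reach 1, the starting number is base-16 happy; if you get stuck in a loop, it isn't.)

225 = (14,1)_16 → 197
197 = (12,5)_16 → 169
169 = (10,9)_16 → 181
181 = (11,5)_16 → 146
146 = (9,2)_16 → 85
85 = (5,5)_16 → 50
50 = (3,2)_16 → 13
13 = (13)_16 → 169  — 169 already seen; the sequence cycles without reaching 1.

not base-16 happy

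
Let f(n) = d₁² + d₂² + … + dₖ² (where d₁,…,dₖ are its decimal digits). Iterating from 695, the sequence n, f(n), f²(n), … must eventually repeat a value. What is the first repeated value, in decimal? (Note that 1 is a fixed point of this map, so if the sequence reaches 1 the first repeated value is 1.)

695 → 6² + 9² + 5² = 36 + 81 + 25 = 142
142 → 1² + 4² + 2² = 1 + 16 + 4 = 21
21 → 2² + 1² = 4 + 1 = 5
5 → 5² = 25
25 → 2² + 5² = 4 + 25 = 29
29 → 2² + 9² = 4 + 81 = 85
85 → 8² + 5² = 64 + 25 = 89
89 → 8² + 9² = 64 + 81 = 145
145 → 1² + 4² + 5² = 1 + 16 + 25 = 42
42 → 4² + 2² = 16 + 4 = 20
20 → 2² + 0² = 4 + 0 = 4
4 → 4² = 16
16 → 1² + 6² = 1 + 36 = 37
37 → 3² + 7² = 9 + 49 = 58
58 → 5² + 8² = 25 + 64 = 89  — 89 already appeared earlier.

89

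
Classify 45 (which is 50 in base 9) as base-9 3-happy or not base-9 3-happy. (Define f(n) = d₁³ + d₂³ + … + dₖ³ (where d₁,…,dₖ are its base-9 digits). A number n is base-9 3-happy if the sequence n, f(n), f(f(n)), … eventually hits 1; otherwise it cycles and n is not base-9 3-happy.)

base-9 3-happy

45 = (5,0)_9 → 5³ + 0³ = 125
125 = (1,4,8)_9 → 1³ + 4³ + 8³ = 577
577 = (7,1,1)_9 → 7³ + 1³ + 1³ = 345
345 = (4,2,3)_9 → 4³ + 2³ + 3³ = 99
99 = (1,2,0)_9 → 1³ + 2³ + 0³ = 9
9 = (1,0)_9 → 1³ + 0³ = 1  — reached 1.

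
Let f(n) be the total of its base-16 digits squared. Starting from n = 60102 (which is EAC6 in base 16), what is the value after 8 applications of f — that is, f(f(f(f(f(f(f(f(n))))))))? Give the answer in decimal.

4

60102 = (14,10,12,6)_16 → 476
476 = (1,13,12)_16 → 314
314 = (1,3,10)_16 → 110
110 = (6,14)_16 → 232
232 = (14,8)_16 → 260
260 = (1,0,4)_16 → 17
17 = (1,1)_16 → 2
2 = (2)_16 → 4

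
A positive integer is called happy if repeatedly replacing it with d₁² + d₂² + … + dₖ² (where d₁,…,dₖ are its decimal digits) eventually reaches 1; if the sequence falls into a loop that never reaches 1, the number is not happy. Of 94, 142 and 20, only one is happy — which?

94

94: 94 → 97 → 130 → 10 → 1  — reaches 1 (happy)
142: 142 → 21 → 5 → 25 → 29 → 85 → 89 → 145 → 42 → 20 → 4 → 16 → 37 → 58 → 89  — repeats 89 (not happy)
20: 20 → 4 → 16 → 37 → 58 → 89 → 145 → 42 → 20  — repeats 20 (not happy)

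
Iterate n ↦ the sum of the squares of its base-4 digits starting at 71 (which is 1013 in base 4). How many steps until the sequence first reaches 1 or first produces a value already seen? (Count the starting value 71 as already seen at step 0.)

71 = (1,0,1,3)_4 → 1² + 0² + 1² + 3² = 1 + 0 + 1 + 9 = 11
11 = (2,3)_4 → 2² + 3² = 4 + 9 = 13
13 = (3,1)_4 → 3² + 1² = 9 + 1 = 10
10 = (2,2)_4 → 2² + 2² = 4 + 4 = 8
8 = (2,0)_4 → 2² + 0² = 4 + 0 = 4
4 = (1,0)_4 → 1² + 0² = 1 + 0 = 1  — reached 1.
That took 6 steps.

6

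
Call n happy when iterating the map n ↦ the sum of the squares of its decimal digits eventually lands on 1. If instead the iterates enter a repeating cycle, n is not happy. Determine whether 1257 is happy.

happy

1257 → 1² + 2² + 5² + 7² = 1 + 4 + 25 + 49 = 79
79 → 7² + 9² = 49 + 81 = 130
130 → 1² + 3² + 0² = 1 + 9 + 0 = 10
10 → 1² + 0² = 1 + 0 = 1  — reached 1.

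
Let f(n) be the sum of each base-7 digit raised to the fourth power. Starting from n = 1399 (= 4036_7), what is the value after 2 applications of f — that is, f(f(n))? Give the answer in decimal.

1399 = (4,0,3,6)_7 → 4⁴ + 0⁴ + 3⁴ + 6⁴ = 256 + 0 + 81 + 1296 = 1633
1633 = (4,5,2,2)_7 → 4⁴ + 5⁴ + 2⁴ + 2⁴ = 256 + 625 + 16 + 16 = 913

913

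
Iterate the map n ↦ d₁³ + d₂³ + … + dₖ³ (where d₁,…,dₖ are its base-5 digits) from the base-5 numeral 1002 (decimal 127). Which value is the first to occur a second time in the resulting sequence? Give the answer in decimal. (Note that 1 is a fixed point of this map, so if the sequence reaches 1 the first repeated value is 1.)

9

127 = (1,0,0,2)_5 → 1³ + 0³ + 0³ + 2³ = 1 + 0 + 0 + 8 = 9
9 = (1,4)_5 → 1³ + 4³ = 1 + 64 = 65
65 = (2,3,0)_5 → 2³ + 3³ + 0³ = 8 + 27 + 0 = 35
35 = (1,2,0)_5 → 1³ + 2³ + 0³ = 1 + 8 + 0 = 9  — 9 already appeared earlier.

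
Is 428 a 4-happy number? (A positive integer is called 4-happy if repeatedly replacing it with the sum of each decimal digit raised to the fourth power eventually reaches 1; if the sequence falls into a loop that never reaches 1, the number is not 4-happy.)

428 → 4⁴ + 2⁴ + 8⁴ = 256 + 16 + 4096 = 4368
4368 → 4⁴ + 3⁴ + 6⁴ + 8⁴ = 256 + 81 + 1296 + 4096 = 5729
5729 → 5⁴ + 7⁴ + 2⁴ + 9⁴ = 625 + 2401 + 16 + 6561 = 9603
9603 → 9⁴ + 6⁴ + 0⁴ + 3⁴ = 6561 + 1296 + 0 + 81 = 7938
7938 → 7⁴ + 9⁴ + 3⁴ + 8⁴ = 2401 + 6561 + 81 + 4096 = 13139
13139 → 1⁴ + 3⁴ + 1⁴ + 3⁴ + 9⁴ = 1 + 81 + 1 + 81 + 6561 = 6725
6725 → 6⁴ + 7⁴ + 2⁴ + 5⁴ = 1296 + 2401 + 16 + 625 = 4338
4338 → 4⁴ + 3⁴ + 3⁴ + 8⁴ = 256 + 81 + 81 + 4096 = 4514
4514 → 4⁴ + 5⁴ + 1⁴ + 4⁴ = 256 + 625 + 1 + 256 = 1138
1138 → 1⁴ + 1⁴ + 3⁴ + 8⁴ = 1 + 1 + 81 + 4096 = 4179
4179 → 4⁴ + 1⁴ + 7⁴ + 9⁴ = 256 + 1 + 2401 + 6561 = 9219
9219 → 9⁴ + 2⁴ + 1⁴ + 9⁴ = 6561 + 16 + 1 + 6561 = 13139  — 13139 already seen; the sequence cycles without reaching 1.

not 4-happy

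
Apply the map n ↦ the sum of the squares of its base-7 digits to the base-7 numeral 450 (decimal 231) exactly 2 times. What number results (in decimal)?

231 = (4,5,0)_7 → 4² + 5² + 0² = 16 + 25 + 0 = 41
41 = (5,6)_7 → 5² + 6² = 25 + 36 = 61

61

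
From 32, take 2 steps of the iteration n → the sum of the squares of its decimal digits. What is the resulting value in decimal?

32 → 3² + 2² = 9 + 4 = 13
13 → 1² + 3² = 1 + 9 = 10

10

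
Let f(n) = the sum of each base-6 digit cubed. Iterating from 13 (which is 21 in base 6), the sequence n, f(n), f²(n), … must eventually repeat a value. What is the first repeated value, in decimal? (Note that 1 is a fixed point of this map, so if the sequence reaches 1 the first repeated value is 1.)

9

13 = (2,1)_6 → 2³ + 1³ = 9
9 = (1,3)_6 → 1³ + 3³ = 28
28 = (4,4)_6 → 4³ + 4³ = 128
128 = (3,3,2)_6 → 3³ + 3³ + 2³ = 62
62 = (1,4,2)_6 → 1³ + 4³ + 2³ = 73
73 = (2,0,1)_6 → 2³ + 0³ + 1³ = 9  — 9 already appeared earlier.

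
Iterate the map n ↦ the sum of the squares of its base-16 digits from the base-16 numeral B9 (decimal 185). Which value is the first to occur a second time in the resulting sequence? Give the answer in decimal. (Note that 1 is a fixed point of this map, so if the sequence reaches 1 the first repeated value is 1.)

185 = (11,9)_16 → 202
202 = (12,10)_16 → 244
244 = (15,4)_16 → 241
241 = (15,1)_16 → 226
226 = (14,2)_16 → 200
200 = (12,8)_16 → 208
208 = (13,0)_16 → 169
169 = (10,9)_16 → 181
181 = (11,5)_16 → 146
146 = (9,2)_16 → 85
85 = (5,5)_16 → 50
50 = (3,2)_16 → 13
13 = (13)_16 → 169  — 169 already appeared earlier.

169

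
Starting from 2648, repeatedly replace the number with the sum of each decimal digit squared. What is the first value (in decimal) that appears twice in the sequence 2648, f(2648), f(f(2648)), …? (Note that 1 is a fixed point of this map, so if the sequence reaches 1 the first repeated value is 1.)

89

2648 → 2² + 6² + 4² + 8² = 4 + 36 + 16 + 64 = 120
120 → 1² + 2² + 0² = 1 + 4 + 0 = 5
5 → 5² = 25
25 → 2² + 5² = 4 + 25 = 29
29 → 2² + 9² = 4 + 81 = 85
85 → 8² + 5² = 64 + 25 = 89
89 → 8² + 9² = 64 + 81 = 145
145 → 1² + 4² + 5² = 1 + 16 + 25 = 42
42 → 4² + 2² = 16 + 4 = 20
20 → 2² + 0² = 4 + 0 = 4
4 → 4² = 16
16 → 1² + 6² = 1 + 36 = 37
37 → 3² + 7² = 9 + 49 = 58
58 → 5² + 8² = 25 + 64 = 89  — 89 already appeared earlier.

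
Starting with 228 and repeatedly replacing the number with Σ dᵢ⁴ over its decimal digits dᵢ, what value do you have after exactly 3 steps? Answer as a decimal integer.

228 → 2⁴ + 2⁴ + 8⁴ = 4128
4128 → 4⁴ + 1⁴ + 2⁴ + 8⁴ = 4369
4369 → 4⁴ + 3⁴ + 6⁴ + 9⁴ = 8194

8194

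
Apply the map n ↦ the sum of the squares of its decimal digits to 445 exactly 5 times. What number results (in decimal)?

445 → 4² + 4² + 5² = 57
57 → 5² + 7² = 74
74 → 7² + 4² = 65
65 → 6² + 5² = 61
61 → 6² + 1² = 37

37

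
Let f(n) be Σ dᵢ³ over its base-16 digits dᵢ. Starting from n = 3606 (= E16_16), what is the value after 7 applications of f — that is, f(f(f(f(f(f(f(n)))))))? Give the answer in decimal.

3606 = (14,1,6)_16 → 14³ + 1³ + 6³ = 2961
2961 = (11,9,1)_16 → 11³ + 9³ + 1³ = 2061
2061 = (8,0,13)_16 → 8³ + 0³ + 13³ = 2709
2709 = (10,9,5)_16 → 10³ + 9³ + 5³ = 1854
1854 = (7,3,14)_16 → 7³ + 3³ + 14³ = 3114
3114 = (12,2,10)_16 → 12³ + 2³ + 10³ = 2736
2736 = (10,11,0)_16 → 10³ + 11³ + 0³ = 2331

2331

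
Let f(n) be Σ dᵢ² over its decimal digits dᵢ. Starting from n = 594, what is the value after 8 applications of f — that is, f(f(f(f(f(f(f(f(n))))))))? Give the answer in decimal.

594 → 5² + 9² + 4² = 122
122 → 1² + 2² + 2² = 9
9 → 9² = 81
81 → 8² + 1² = 65
65 → 6² + 5² = 61
61 → 6² + 1² = 37
37 → 3² + 7² = 58
58 → 5² + 8² = 89

89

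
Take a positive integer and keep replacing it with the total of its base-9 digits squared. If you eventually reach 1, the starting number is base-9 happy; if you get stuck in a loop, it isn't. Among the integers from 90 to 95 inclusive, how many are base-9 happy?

90: 90 → 2 → 4 → 16 → 50 → 50  — not base-9 happy
91: 91 → 3 → 9 → 1  — base-9 happy
92: 92 → 6 → 36 → 16 → 50 → 50  — not base-9 happy
93: 93 → 11 → 5 → 25 → 53 → 89 → 65 → 53  — not base-9 happy
94: 94 → 18 → 4 → 16 → 50 → 50  — not base-9 happy
95: 95 → 27 → 9 → 1  — base-9 happy
base-9 happy: 91, 95

2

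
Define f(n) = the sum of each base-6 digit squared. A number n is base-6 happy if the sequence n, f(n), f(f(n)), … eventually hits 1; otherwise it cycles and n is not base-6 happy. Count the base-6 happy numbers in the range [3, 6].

1

3: 3 → 9 → 10 → 17 → 29 → 41 → 26 → 20 → 13 → 5 → 25 → 17  — not base-6 happy
4: 4 → 16 → 20 → 13 → 5 → 25 → 17 → 29 → 41 → 26 → 20  — not base-6 happy
5: 5 → 25 → 17 → 29 → 41 → 26 → 20 → 13 → 5  — not base-6 happy
6: 6 → 1  — base-6 happy
base-6 happy: 6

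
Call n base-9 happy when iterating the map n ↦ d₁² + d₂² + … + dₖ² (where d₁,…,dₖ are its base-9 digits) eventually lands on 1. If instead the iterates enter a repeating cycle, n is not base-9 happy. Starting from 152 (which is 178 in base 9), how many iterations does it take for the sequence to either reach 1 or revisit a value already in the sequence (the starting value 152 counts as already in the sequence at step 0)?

152 = (1,7,8)_9 → 1² + 7² + 8² = 1 + 49 + 64 = 114
114 = (1,3,6)_9 → 1² + 3² + 6² = 1 + 9 + 36 = 46
46 = (5,1)_9 → 5² + 1² = 25 + 1 = 26
26 = (2,8)_9 → 2² + 8² = 4 + 64 = 68
68 = (7,5)_9 → 7² + 5² = 49 + 25 = 74
74 = (8,2)_9 → 8² + 2² = 64 + 4 = 68  — 68 repeats.
That took 6 steps.

6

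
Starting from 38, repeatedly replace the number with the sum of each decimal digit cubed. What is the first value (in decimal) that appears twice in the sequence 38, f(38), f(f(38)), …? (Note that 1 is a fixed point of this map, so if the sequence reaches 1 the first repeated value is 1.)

371

38 → 3³ + 8³ = 539
539 → 5³ + 3³ + 9³ = 881
881 → 8³ + 8³ + 1³ = 1025
1025 → 1³ + 0³ + 2³ + 5³ = 134
134 → 1³ + 3³ + 4³ = 92
92 → 9³ + 2³ = 737
737 → 7³ + 3³ + 7³ = 713
713 → 7³ + 1³ + 3³ = 371
371 → 3³ + 7³ + 1³ = 371  — 371 already appeared earlier.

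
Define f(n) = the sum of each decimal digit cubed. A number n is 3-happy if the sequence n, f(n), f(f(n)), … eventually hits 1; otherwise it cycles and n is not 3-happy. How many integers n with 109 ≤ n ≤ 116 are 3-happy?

109: 109 → 730 → 370 → 370  (repeats 370)
110: 110 → 2 → 8 → 512 → 134 → 92 → 737 → 713 → 371 → 371  (repeats 371)
111: 111 → 3 → 27 → 351 → 153 → 153  (repeats 153)
112: 112 → 10 → 1  (reaches 1)
113: 113 → 29 → 737 → 713 → 371 → 371  (repeats 371)
114: 114 → 66 → 432 → 99 → 1458 → 702 → 351 → 153 → 153  (repeats 153)
115: 115 → 127 → 352 → 160 → 217 → 352  (repeats 352)
116: 116 → 218 → 521 → 134 → 92 → 737 → 713 → 371 → 371  (repeats 371)
3-happy: 112

1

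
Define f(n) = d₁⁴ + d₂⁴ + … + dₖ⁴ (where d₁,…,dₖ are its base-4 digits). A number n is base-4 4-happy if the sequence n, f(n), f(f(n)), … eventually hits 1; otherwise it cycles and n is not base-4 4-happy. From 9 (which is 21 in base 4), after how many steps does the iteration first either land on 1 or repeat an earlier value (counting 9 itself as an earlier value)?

4

9 = (2,1)_4 → 2⁴ + 1⁴ = 16 + 1 = 17
17 = (1,0,1)_4 → 1⁴ + 0⁴ + 1⁴ = 1 + 0 + 1 = 2
2 = (2)_4 → 2⁴ = 16
16 = (1,0,0)_4 → 1⁴ + 0⁴ + 0⁴ = 1 + 0 + 0 = 1  — reached 1.
That took 4 steps.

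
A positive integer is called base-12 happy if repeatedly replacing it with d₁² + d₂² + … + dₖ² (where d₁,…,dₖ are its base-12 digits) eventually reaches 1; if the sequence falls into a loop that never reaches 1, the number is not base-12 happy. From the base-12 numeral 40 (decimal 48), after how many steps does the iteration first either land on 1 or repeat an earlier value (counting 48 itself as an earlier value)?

13

48 = (4,0)_12 → 4² + 0² = 16 + 0 = 16
16 = (1,4)_12 → 1² + 4² = 1 + 16 = 17
17 = (1,5)_12 → 1² + 5² = 1 + 25 = 26
26 = (2,2)_12 → 2² + 2² = 4 + 4 = 8
8 = (8)_12 → 8² = 64
64 = (5,4)_12 → 5² + 4² = 25 + 16 = 41
41 = (3,5)_12 → 3² + 5² = 9 + 25 = 34
34 = (2,10)_12 → 2² + 10² = 4 + 100 = 104
104 = (8,8)_12 → 8² + 8² = 64 + 64 = 128
128 = (10,8)_12 → 10² + 8² = 100 + 64 = 164
164 = (1,1,8)_12 → 1² + 1² + 8² = 1 + 1 + 64 = 66
66 = (5,6)_12 → 5² + 6² = 25 + 36 = 61
61 = (5,1)_12 → 5² + 1² = 25 + 1 = 26  — 26 repeats.
That took 13 steps.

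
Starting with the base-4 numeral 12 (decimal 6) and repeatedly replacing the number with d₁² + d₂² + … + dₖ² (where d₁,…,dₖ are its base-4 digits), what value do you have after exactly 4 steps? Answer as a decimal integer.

6 = (1,2)_4 → 1² + 2² = 5
5 = (1,1)_4 → 1² + 1² = 2
2 = (2)_4 → 2² = 4
4 = (1,0)_4 → 1² + 0² = 1

1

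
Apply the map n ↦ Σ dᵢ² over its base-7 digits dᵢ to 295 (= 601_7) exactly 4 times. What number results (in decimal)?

295 = (6,0,1)_7 → 6² + 0² + 1² = 36 + 0 + 1 = 37
37 = (5,2)_7 → 5² + 2² = 25 + 4 = 29
29 = (4,1)_7 → 4² + 1² = 16 + 1 = 17
17 = (2,3)_7 → 2² + 3² = 4 + 9 = 13

13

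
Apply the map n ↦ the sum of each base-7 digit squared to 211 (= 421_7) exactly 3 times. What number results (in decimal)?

211 = (4,2,1)_7 → 4² + 2² + 1² = 21
21 = (3,0)_7 → 3² + 0² = 9
9 = (1,2)_7 → 1² + 2² = 5

5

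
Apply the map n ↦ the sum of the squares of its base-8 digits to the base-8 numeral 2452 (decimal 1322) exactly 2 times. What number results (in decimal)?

37

1322 = (2,4,5,2)_8 → 2² + 4² + 5² + 2² = 49
49 = (6,1)_8 → 6² + 1² = 37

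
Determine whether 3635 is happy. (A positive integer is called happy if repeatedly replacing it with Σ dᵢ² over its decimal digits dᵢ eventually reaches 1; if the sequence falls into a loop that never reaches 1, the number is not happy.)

3635 → 3² + 6² + 3² + 5² = 9 + 36 + 9 + 25 = 79
79 → 7² + 9² = 49 + 81 = 130
130 → 1² + 3² + 0² = 1 + 9 + 0 = 10
10 → 1² + 0² = 1 + 0 = 1  — reached 1.

happy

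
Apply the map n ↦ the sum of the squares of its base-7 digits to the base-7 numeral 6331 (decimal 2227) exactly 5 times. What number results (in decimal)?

2227 = (6,3,3,1)_7 → 6² + 3² + 3² + 1² = 55
55 = (1,0,6)_7 → 1² + 0² + 6² = 37
37 = (5,2)_7 → 5² + 2² = 29
29 = (4,1)_7 → 4² + 1² = 17
17 = (2,3)_7 → 2² + 3² = 13

13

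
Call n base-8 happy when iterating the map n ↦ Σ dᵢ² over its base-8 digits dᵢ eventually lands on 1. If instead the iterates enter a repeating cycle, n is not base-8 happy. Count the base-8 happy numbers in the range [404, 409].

1

404: 404 → 56 → 49 → 37 → 41 → 26 → 13 → 26  — not base-8 happy
405: 405 → 65 → 2 → 4 → 16 → 4  — not base-8 happy
406: 406 → 76 → 18 → 8 → 1  — base-8 happy
407: 407 → 89 → 11 → 10 → 5 → 25 → 10  — not base-8 happy
408: 408 → 45 → 50 → 40 → 25 → 10 → 5 → 25  — not base-8 happy
409: 409 → 46 → 61 → 74 → 6 → 36 → 32 → 16 → 4 → 16  — not base-8 happy
base-8 happy: 406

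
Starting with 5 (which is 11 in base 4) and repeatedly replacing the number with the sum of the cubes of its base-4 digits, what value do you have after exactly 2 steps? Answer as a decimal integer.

5 = (1,1)_4 → 1³ + 1³ = 2
2 = (2)_4 → 2³ = 8

8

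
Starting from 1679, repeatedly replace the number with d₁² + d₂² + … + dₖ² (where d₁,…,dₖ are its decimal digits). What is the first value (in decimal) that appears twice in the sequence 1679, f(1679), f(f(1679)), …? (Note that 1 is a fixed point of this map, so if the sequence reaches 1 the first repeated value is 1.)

1

1679 → 1² + 6² + 7² + 9² = 1 + 36 + 49 + 81 = 167
167 → 1² + 6² + 7² = 1 + 36 + 49 = 86
86 → 8² + 6² = 64 + 36 = 100
100 → 1² + 0² + 0² = 1 + 0 + 0 = 1  — reached the fixed point 1.
1 → 1, so 1 is the first repeated value.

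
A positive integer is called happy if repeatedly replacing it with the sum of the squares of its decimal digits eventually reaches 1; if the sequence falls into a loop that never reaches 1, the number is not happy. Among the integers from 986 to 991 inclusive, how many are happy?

1

986: 986 → 181 → 66 → 72 → 53 → 34 → 25 → 29 → 85 → 89 → 145 → 42 → 20 → 4 → 16 → 37 → 58 → 89  — not happy
987: 987 → 194 → 98 → 145 → 42 → 20 → 4 → 16 → 37 → 58 → 89 → 145  — not happy
988: 988 → 209 → 85 → 89 → 145 → 42 → 20 → 4 → 16 → 37 → 58 → 89  — not happy
989: 989 → 226 → 44 → 32 → 13 → 10 → 1  — happy
990: 990 → 162 → 41 → 17 → 50 → 25 → 29 → 85 → 89 → 145 → 42 → 20 → 4 → 16 → 37 → 58 → 89  — not happy
991: 991 → 163 → 46 → 52 → 29 → 85 → 89 → 145 → 42 → 20 → 4 → 16 → 37 → 58 → 89  — not happy
happy: 989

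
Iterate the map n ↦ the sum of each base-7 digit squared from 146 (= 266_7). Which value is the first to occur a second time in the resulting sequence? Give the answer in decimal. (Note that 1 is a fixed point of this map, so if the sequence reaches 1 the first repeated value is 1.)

146 = (2,6,6)_7 → 2² + 6² + 6² = 76
76 = (1,3,6)_7 → 1² + 3² + 6² = 46
46 = (6,4)_7 → 6² + 4² = 52
52 = (1,0,3)_7 → 1² + 0² + 3² = 10
10 = (1,3)_7 → 1² + 3² = 10  — 10 already appeared earlier.

10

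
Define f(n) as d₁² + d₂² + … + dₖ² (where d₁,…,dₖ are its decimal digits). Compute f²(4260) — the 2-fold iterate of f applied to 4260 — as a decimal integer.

4260 → 4² + 2² + 6² + 0² = 16 + 4 + 36 + 0 = 56
56 → 5² + 6² = 25 + 36 = 61

61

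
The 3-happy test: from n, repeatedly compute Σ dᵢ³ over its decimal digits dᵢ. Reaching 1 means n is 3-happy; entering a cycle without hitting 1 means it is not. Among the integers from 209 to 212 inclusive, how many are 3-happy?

209: 209 → 737 → 713 → 371 → 371  (repeats 371)
210: 210 → 9 → 729 → 1080 → 513 → 153 → 153  (repeats 153)
211: 211 → 10 → 1  (reaches 1)
212: 212 → 17 → 344 → 155 → 251 → 134 → 92 → 737 → 713 → 371 → 371  (repeats 371)
3-happy: 211

1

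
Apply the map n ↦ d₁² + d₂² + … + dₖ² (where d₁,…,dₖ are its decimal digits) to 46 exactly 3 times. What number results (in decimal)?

46 → 4² + 6² = 16 + 36 = 52
52 → 5² + 2² = 25 + 4 = 29
29 → 2² + 9² = 4 + 81 = 85

85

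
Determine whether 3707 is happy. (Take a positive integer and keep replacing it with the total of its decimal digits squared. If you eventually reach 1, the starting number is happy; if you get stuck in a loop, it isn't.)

3707 → 3² + 7² + 0² + 7² = 9 + 49 + 0 + 49 = 107
107 → 1² + 0² + 7² = 1 + 0 + 49 = 50
50 → 5² + 0² = 25 + 0 = 25
25 → 2² + 5² = 4 + 25 = 29
29 → 2² + 9² = 4 + 81 = 85
85 → 8² + 5² = 64 + 25 = 89
89 → 8² + 9² = 64 + 81 = 145
145 → 1² + 4² + 5² = 1 + 16 + 25 = 42
42 → 4² + 2² = 16 + 4 = 20
20 → 2² + 0² = 4 + 0 = 4
4 → 4² = 16
16 → 1² + 6² = 1 + 36 = 37
37 → 3² + 7² = 9 + 49 = 58
58 → 5² + 8² = 25 + 64 = 89  — 89 already seen; the sequence cycles without reaching 1.

not happy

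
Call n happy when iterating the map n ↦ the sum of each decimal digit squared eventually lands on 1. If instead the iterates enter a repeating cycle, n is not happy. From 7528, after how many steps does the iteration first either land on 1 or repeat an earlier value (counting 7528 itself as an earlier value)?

7528 → 7² + 5² + 2² + 8² = 49 + 25 + 4 + 64 = 142
142 → 1² + 4² + 2² = 1 + 16 + 4 = 21
21 → 2² + 1² = 4 + 1 = 5
5 → 5² = 25
25 → 2² + 5² = 4 + 25 = 29
29 → 2² + 9² = 4 + 81 = 85
85 → 8² + 5² = 64 + 25 = 89
89 → 8² + 9² = 64 + 81 = 145
145 → 1² + 4² + 5² = 1 + 16 + 25 = 42
42 → 4² + 2² = 16 + 4 = 20
20 → 2² + 0² = 4 + 0 = 4
4 → 4² = 16
16 → 1² + 6² = 1 + 36 = 37
37 → 3² + 7² = 9 + 49 = 58
58 → 5² + 8² = 25 + 64 = 89  — 89 repeats.
That took 15 steps.

15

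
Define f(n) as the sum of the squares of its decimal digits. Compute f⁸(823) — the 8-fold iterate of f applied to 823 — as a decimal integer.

37

823 → 77
77 → 98
98 → 145
145 → 42
42 → 20
20 → 4
4 → 16
16 → 37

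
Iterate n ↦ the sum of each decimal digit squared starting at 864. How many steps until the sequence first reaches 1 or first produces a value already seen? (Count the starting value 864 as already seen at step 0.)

864 → 116
116 → 38
38 → 73
73 → 58
58 → 89
89 → 145
145 → 42
42 → 20
20 → 4
4 → 16
16 → 37
37 → 58  — 58 repeats.
That took 12 steps.

12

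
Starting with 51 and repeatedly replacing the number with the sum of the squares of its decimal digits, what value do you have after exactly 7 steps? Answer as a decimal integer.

51 → 5² + 1² = 25 + 1 = 26
26 → 2² + 6² = 4 + 36 = 40
40 → 4² + 0² = 16 + 0 = 16
16 → 1² + 6² = 1 + 36 = 37
37 → 3² + 7² = 9 + 49 = 58
58 → 5² + 8² = 25 + 64 = 89
89 → 8² + 9² = 64 + 81 = 145

145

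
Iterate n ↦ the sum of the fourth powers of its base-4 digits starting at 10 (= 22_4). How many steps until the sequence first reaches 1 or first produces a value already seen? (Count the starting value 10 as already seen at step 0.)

3

10 = (2,2)_4 → 2⁴ + 2⁴ = 32
32 = (2,0,0)_4 → 2⁴ + 0⁴ + 0⁴ = 16
16 = (1,0,0)_4 → 1⁴ + 0⁴ + 0⁴ = 1  — reached 1.
That took 3 steps.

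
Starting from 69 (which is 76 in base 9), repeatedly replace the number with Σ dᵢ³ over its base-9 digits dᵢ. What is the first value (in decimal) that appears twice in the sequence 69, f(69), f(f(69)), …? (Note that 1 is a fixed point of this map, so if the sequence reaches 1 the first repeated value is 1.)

69 = (7,6)_9 → 7³ + 6³ = 343 + 216 = 559
559 = (6,8,1)_9 → 6³ + 8³ + 1³ = 216 + 512 + 1 = 729
729 = (1,0,0,0)_9 → 1³ + 0³ + 0³ + 0³ = 1 + 0 + 0 + 0 = 1  — reached the fixed point 1.
1 → 1, so 1 is the first repeated value.

1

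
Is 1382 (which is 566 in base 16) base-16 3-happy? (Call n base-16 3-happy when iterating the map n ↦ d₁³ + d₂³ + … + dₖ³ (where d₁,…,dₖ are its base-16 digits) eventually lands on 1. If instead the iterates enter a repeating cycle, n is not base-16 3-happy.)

not base-16 3-happy

1382 = (5,6,6)_16 → 5³ + 6³ + 6³ = 557
557 = (2,2,13)_16 → 2³ + 2³ + 13³ = 2213
2213 = (8,10,5)_16 → 8³ + 10³ + 5³ = 1637
1637 = (6,6,5)_16 → 6³ + 6³ + 5³ = 557  — 557 already seen; the sequence cycles without reaching 1.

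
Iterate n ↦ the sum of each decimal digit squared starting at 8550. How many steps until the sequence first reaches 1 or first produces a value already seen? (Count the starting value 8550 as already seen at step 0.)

13

8550 → 8² + 5² + 5² + 0² = 64 + 25 + 25 + 0 = 114
114 → 1² + 1² + 4² = 1 + 1 + 16 = 18
18 → 1² + 8² = 1 + 64 = 65
65 → 6² + 5² = 36 + 25 = 61
61 → 6² + 1² = 36 + 1 = 37
37 → 3² + 7² = 9 + 49 = 58
58 → 5² + 8² = 25 + 64 = 89
89 → 8² + 9² = 64 + 81 = 145
145 → 1² + 4² + 5² = 1 + 16 + 25 = 42
42 → 4² + 2² = 16 + 4 = 20
20 → 2² + 0² = 4 + 0 = 4
4 → 4² = 16
16 → 1² + 6² = 1 + 36 = 37  — 37 repeats.
That took 13 steps.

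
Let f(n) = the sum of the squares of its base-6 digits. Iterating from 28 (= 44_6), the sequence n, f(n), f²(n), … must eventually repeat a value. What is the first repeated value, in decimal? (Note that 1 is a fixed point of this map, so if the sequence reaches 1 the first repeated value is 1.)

28 = (4,4)_6 → 4² + 4² = 32
32 = (5,2)_6 → 5² + 2² = 29
29 = (4,5)_6 → 4² + 5² = 41
41 = (1,0,5)_6 → 1² + 0² + 5² = 26
26 = (4,2)_6 → 4² + 2² = 20
20 = (3,2)_6 → 3² + 2² = 13
13 = (2,1)_6 → 2² + 1² = 5
5 = (5)_6 → 5² = 25
25 = (4,1)_6 → 4² + 1² = 17
17 = (2,5)_6 → 2² + 5² = 29  — 29 already appeared earlier.

29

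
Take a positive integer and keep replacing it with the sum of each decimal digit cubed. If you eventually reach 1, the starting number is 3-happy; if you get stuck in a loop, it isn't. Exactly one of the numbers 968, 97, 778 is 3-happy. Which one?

778

968: 968 → 1457 → 533 → 179 → 1073 → 371 → 371  — repeats 371 (not 3-happy)
97: 97 → 1072 → 352 → 160 → 217 → 352  — repeats 352 (not 3-happy)
778: 778 → 1198 → 1243 → 100 → 1  — reaches 1 (3-happy)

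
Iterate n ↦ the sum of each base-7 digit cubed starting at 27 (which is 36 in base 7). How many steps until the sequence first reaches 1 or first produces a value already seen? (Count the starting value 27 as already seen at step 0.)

6

27 = (3,6)_7 → 3³ + 6³ = 27 + 216 = 243
243 = (4,6,5)_7 → 4³ + 6³ + 5³ = 64 + 216 + 125 = 405
405 = (1,1,1,6)_7 → 1³ + 1³ + 1³ + 6³ = 1 + 1 + 1 + 216 = 219
219 = (4,3,2)_7 → 4³ + 3³ + 2³ = 64 + 27 + 8 = 99
99 = (2,0,1)_7 → 2³ + 0³ + 1³ = 8 + 0 + 1 = 9
9 = (1,2)_7 → 1³ + 2³ = 1 + 8 = 9  — 9 repeats.
That took 6 steps.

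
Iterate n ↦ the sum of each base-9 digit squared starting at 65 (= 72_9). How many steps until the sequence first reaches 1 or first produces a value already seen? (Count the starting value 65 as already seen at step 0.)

65 = (7,2)_9 → 7² + 2² = 53
53 = (5,8)_9 → 5² + 8² = 89
89 = (1,0,8)_9 → 1² + 0² + 8² = 65  — 65 repeats.
That took 3 steps.

3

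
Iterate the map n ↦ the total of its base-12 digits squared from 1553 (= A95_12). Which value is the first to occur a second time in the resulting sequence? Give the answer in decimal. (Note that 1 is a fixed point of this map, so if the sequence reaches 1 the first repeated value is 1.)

1553 = (10,9,5)_12 → 10² + 9² + 5² = 100 + 81 + 25 = 206
206 = (1,5,2)_12 → 1² + 5² + 2² = 1 + 25 + 4 = 30
30 = (2,6)_12 → 2² + 6² = 4 + 36 = 40
40 = (3,4)_12 → 3² + 4² = 9 + 16 = 25
25 = (2,1)_12 → 2² + 1² = 4 + 1 = 5
5 = (5)_12 → 5² = 25  — 25 already appeared earlier.

25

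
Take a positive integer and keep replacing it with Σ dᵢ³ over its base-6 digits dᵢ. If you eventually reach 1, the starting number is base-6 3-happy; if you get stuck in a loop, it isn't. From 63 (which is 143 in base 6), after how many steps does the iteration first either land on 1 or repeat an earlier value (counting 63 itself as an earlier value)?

63 = (1,4,3)_6 → 1³ + 4³ + 3³ = 1 + 64 + 27 = 92
92 = (2,3,2)_6 → 2³ + 3³ + 2³ = 8 + 27 + 8 = 43
43 = (1,1,1)_6 → 1³ + 1³ + 1³ = 1 + 1 + 1 = 3
3 = (3)_6 → 3³ = 27
27 = (4,3)_6 → 4³ + 3³ = 64 + 27 = 91
91 = (2,3,1)_6 → 2³ + 3³ + 1³ = 8 + 27 + 1 = 36
36 = (1,0,0)_6 → 1³ + 0³ + 0³ = 1 + 0 + 0 = 1  — reached 1.
That took 7 steps.

7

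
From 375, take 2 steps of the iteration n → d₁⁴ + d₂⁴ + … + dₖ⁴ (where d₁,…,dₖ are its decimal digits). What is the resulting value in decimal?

375 → 3107
3107 → 2483

2483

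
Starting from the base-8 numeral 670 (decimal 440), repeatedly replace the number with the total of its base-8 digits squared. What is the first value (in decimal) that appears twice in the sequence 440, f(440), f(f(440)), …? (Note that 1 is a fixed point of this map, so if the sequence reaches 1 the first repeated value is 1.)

25

440 = (6,7,0)_8 → 85
85 = (1,2,5)_8 → 30
30 = (3,6)_8 → 45
45 = (5,5)_8 → 50
50 = (6,2)_8 → 40
40 = (5,0)_8 → 25
25 = (3,1)_8 → 10
10 = (1,2)_8 → 5
5 = (5)_8 → 25  — 25 already appeared earlier.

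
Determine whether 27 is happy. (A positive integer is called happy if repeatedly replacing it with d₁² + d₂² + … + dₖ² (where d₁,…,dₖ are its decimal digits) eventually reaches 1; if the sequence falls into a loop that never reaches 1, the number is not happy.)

not happy

27 → 2² + 7² = 4 + 49 = 53
53 → 5² + 3² = 25 + 9 = 34
34 → 3² + 4² = 9 + 16 = 25
25 → 2² + 5² = 4 + 25 = 29
29 → 2² + 9² = 4 + 81 = 85
85 → 8² + 5² = 64 + 25 = 89
89 → 8² + 9² = 64 + 81 = 145
145 → 1² + 4² + 5² = 1 + 16 + 25 = 42
42 → 4² + 2² = 16 + 4 = 20
20 → 2² + 0² = 4 + 0 = 4
4 → 4² = 16
16 → 1² + 6² = 1 + 36 = 37
37 → 3² + 7² = 9 + 49 = 58
58 → 5² + 8² = 25 + 64 = 89  — 89 already seen; the sequence cycles without reaching 1.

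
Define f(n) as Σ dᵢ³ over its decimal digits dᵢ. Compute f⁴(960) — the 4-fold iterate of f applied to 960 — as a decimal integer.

81

960 → 9³ + 6³ + 0³ = 729 + 216 + 0 = 945
945 → 9³ + 4³ + 5³ = 729 + 64 + 125 = 918
918 → 9³ + 1³ + 8³ = 729 + 1 + 512 = 1242
1242 → 1³ + 2³ + 4³ + 2³ = 1 + 8 + 64 + 8 = 81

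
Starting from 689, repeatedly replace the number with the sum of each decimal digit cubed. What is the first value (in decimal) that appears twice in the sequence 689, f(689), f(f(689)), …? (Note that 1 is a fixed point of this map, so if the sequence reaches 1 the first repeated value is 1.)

371

689 → 6³ + 8³ + 9³ = 216 + 512 + 729 = 1457
1457 → 1³ + 4³ + 5³ + 7³ = 1 + 64 + 125 + 343 = 533
533 → 5³ + 3³ + 3³ = 125 + 27 + 27 = 179
179 → 1³ + 7³ + 9³ = 1 + 343 + 729 = 1073
1073 → 1³ + 0³ + 7³ + 3³ = 1 + 0 + 343 + 27 = 371
371 → 3³ + 7³ + 1³ = 27 + 343 + 1 = 371  — 371 already appeared earlier.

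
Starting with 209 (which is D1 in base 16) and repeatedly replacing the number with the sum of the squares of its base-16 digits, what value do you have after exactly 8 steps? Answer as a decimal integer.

209 = (13,1)_16 → 13² + 1² = 170
170 = (10,10)_16 → 10² + 10² = 200
200 = (12,8)_16 → 12² + 8² = 208
208 = (13,0)_16 → 13² + 0² = 169
169 = (10,9)_16 → 10² + 9² = 181
181 = (11,5)_16 → 11² + 5² = 146
146 = (9,2)_16 → 9² + 2² = 85
85 = (5,5)_16 → 5² + 5² = 50

50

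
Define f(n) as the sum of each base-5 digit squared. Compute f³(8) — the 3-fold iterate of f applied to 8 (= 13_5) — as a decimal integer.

16

8 = (1,3)_5 → 10
10 = (2,0)_5 → 4
4 = (4)_5 → 16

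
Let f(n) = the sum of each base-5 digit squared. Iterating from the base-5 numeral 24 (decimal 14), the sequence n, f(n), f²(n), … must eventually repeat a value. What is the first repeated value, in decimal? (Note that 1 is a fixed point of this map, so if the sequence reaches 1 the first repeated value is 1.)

16

14 = (2,4)_5 → 2² + 4² = 4 + 16 = 20
20 = (4,0)_5 → 4² + 0² = 16 + 0 = 16
16 = (3,1)_5 → 3² + 1² = 9 + 1 = 10
10 = (2,0)_5 → 2² + 0² = 4 + 0 = 4
4 = (4)_5 → 4² = 16  — 16 already appeared earlier.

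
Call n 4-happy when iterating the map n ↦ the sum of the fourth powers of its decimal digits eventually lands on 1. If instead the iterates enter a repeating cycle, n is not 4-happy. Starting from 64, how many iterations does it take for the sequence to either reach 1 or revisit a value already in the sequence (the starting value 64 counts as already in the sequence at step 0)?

64 → 6⁴ + 4⁴ = 1296 + 256 = 1552
1552 → 1⁴ + 5⁴ + 5⁴ + 2⁴ = 1 + 625 + 625 + 16 = 1267
1267 → 1⁴ + 2⁴ + 6⁴ + 7⁴ = 1 + 16 + 1296 + 2401 = 3714
3714 → 3⁴ + 7⁴ + 1⁴ + 4⁴ = 81 + 2401 + 1 + 256 = 2739
2739 → 2⁴ + 7⁴ + 3⁴ + 9⁴ = 16 + 2401 + 81 + 6561 = 9059
9059 → 9⁴ + 0⁴ + 5⁴ + 9⁴ = 6561 + 0 + 625 + 6561 = 13747
13747 → 1⁴ + 3⁴ + 7⁴ + 4⁴ + 7⁴ = 1 + 81 + 2401 + 256 + 2401 = 5140
5140 → 5⁴ + 1⁴ + 4⁴ + 0⁴ = 625 + 1 + 256 + 0 = 882
882 → 8⁴ + 8⁴ + 2⁴ = 4096 + 4096 + 16 = 8208
8208 → 8⁴ + 2⁴ + 0⁴ + 8⁴ = 4096 + 16 + 0 + 4096 = 8208  — 8208 repeats.
That took 10 steps.

10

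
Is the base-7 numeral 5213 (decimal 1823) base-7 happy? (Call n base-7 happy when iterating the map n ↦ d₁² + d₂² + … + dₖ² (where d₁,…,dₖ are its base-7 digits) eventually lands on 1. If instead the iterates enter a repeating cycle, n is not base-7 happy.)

not base-7 happy

1823 = (5,2,1,3)_7 → 39
39 = (5,4)_7 → 41
41 = (5,6)_7 → 61
61 = (1,1,5)_7 → 27
27 = (3,6)_7 → 45
45 = (6,3)_7 → 45  — 45 already seen; the sequence cycles without reaching 1.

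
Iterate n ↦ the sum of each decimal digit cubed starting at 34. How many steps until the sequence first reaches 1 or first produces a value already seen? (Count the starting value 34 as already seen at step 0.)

34 → 3³ + 4³ = 27 + 64 = 91
91 → 9³ + 1³ = 729 + 1 = 730
730 → 7³ + 3³ + 0³ = 343 + 27 + 0 = 370
370 → 3³ + 7³ + 0³ = 27 + 343 + 0 = 370  — 370 repeats.
That took 4 steps.

4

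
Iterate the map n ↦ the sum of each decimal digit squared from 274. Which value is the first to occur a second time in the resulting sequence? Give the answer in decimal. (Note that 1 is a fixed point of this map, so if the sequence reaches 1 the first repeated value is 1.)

16

274 → 2² + 7² + 4² = 69
69 → 6² + 9² = 117
117 → 1² + 1² + 7² = 51
51 → 5² + 1² = 26
26 → 2² + 6² = 40
40 → 4² + 0² = 16
16 → 1² + 6² = 37
37 → 3² + 7² = 58
58 → 5² + 8² = 89
89 → 8² + 9² = 145
145 → 1² + 4² + 5² = 42
42 → 4² + 2² = 20
20 → 2² + 0² = 4
4 → 4² = 16  — 16 already appeared earlier.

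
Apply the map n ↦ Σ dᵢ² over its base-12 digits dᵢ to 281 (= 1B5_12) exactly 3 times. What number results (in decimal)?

100

281 = (1,11,5)_12 → 147
147 = (1,0,3)_12 → 10
10 = (10)_12 → 100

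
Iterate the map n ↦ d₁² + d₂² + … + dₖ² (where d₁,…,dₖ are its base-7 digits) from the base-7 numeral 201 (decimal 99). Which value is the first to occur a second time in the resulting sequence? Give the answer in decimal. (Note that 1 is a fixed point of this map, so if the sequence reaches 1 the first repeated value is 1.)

99 = (2,0,1)_7 → 5
5 = (5)_7 → 25
25 = (3,4)_7 → 25  — 25 already appeared earlier.

25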